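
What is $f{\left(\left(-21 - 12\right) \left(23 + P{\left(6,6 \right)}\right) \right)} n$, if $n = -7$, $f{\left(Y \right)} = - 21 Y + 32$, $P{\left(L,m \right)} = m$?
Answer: $-140903$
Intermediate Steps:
$f{\left(Y \right)} = 32 - 21 Y$
$f{\left(\left(-21 - 12\right) \left(23 + P{\left(6,6 \right)}\right) \right)} n = \left(32 - 21 \left(-21 - 12\right) \left(23 + 6\right)\right) \left(-7\right) = \left(32 - 21 \left(\left(-33\right) 29\right)\right) \left(-7\right) = \left(32 - -20097\right) \left(-7\right) = \left(32 + 20097\right) \left(-7\right) = 20129 \left(-7\right) = -140903$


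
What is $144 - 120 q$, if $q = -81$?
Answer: $9864$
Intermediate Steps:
$144 - 120 q = 144 - -9720 = 144 + 9720 = 9864$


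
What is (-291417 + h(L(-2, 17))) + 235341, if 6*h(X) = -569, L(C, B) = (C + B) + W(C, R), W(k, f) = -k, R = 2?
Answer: -337025/6 ≈ -56171.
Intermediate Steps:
L(C, B) = B (L(C, B) = (C + B) - C = (B + C) - C = B)
h(X) = -569/6 (h(X) = (1/6)*(-569) = -569/6)
(-291417 + h(L(-2, 17))) + 235341 = (-291417 - 569/6) + 235341 = -1749071/6 + 235341 = -337025/6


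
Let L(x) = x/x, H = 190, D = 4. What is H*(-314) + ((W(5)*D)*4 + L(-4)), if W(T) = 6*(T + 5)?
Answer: -58699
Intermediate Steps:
W(T) = 30 + 6*T (W(T) = 6*(5 + T) = 30 + 6*T)
L(x) = 1
H*(-314) + ((W(5)*D)*4 + L(-4)) = 190*(-314) + (((30 + 6*5)*4)*4 + 1) = -59660 + (((30 + 30)*4)*4 + 1) = -59660 + ((60*4)*4 + 1) = -59660 + (240*4 + 1) = -59660 + (960 + 1) = -59660 + 961 = -58699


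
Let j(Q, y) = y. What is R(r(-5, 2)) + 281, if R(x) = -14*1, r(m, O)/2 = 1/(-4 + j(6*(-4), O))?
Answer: 267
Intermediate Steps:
r(m, O) = 2/(-4 + O)
R(x) = -14
R(r(-5, 2)) + 281 = -14 + 281 = 267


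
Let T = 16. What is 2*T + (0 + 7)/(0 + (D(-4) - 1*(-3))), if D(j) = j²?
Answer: 615/19 ≈ 32.368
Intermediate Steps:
2*T + (0 + 7)/(0 + (D(-4) - 1*(-3))) = 2*16 + (0 + 7)/(0 + ((-4)² - 1*(-3))) = 32 + 7/(0 + (16 + 3)) = 32 + 7/(0 + 19) = 32 + 7/19 = 615/19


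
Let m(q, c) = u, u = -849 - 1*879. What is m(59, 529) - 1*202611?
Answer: -204339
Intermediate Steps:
u = -1728 (u = -849 - 879 = -1728)
m(q, c) = -1728
m(59, 529) - 1*202611 = -1728 - 1*202611 = -1728 - 202611 = -204339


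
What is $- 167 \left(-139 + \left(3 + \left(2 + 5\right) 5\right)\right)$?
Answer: $16867$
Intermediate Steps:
$- 167 \left(-139 + \left(3 + \left(2 + 5\right) 5\right)\right) = - 167 \left(-139 + \left(3 + 7 \cdot 5\right)\right) = - 167 \left(-139 + \left(3 + 35\right)\right) = - 167 \left(-139 + 38\right) = \left(-167\right) \left(-101\right) = 16867$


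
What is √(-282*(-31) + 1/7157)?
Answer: √447788404715/7157 ≈ 93.499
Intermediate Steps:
√(-282*(-31) + 1/7157) = √(8742 + 1/7157) = √(62566495/7157) = √447788404715/7157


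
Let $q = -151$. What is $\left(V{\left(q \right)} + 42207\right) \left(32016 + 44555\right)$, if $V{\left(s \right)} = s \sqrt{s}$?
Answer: $3231832197 - 11562221 i \sqrt{151} \approx 3.2318 \cdot 10^{9} - 1.4208 \cdot 10^{8} i$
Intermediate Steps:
$V{\left(s \right)} = s^{\frac{3}{2}}$
$\left(V{\left(q \right)} + 42207\right) \left(32016 + 44555\right) = \left(\left(-151\right)^{\frac{3}{2}} + 42207\right) \left(32016 + 44555\right) = \left(- 151 i \sqrt{151} + 42207\right) 76571 = \left(42207 - 151 i \sqrt{151}\right) 76571 = 3231832197 - 11562221 i \sqrt{151}$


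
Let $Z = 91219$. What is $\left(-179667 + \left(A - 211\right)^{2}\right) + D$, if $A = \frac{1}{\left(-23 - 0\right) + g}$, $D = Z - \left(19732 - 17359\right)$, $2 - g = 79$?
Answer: $- \frac{462957799}{10000} \approx -46296.0$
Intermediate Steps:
$g = -77$ ($g = 2 - 79 = -77$)
$D = 88846$ ($D = 91219 - \left(19732 - 17359\right) = 91219 - 2373 = 88846$)
$A = - \frac{1}{100}$ ($A = \frac{1}{\left(-23 - 0\right) - 77} = \frac{1}{\left(-23 + 0\right) - 77} = \frac{1}{-23 - 77} = \frac{1}{-100} = - \frac{1}{100} \approx -0.01$)
$\left(-179667 + \left(A - 211\right)^{2}\right) + D = \left(-179667 + \left(- \frac{1}{100} - 211\right)^{2}\right) + 88846 = \left(-179667 + \left(- \frac{21101}{100}\right)^{2}\right) + 88846 = \left(-179667 + \frac{445252201}{10000}\right) + 88846 = - \frac{1351417799}{10000} + 88846 = - \frac{462957799}{10000}$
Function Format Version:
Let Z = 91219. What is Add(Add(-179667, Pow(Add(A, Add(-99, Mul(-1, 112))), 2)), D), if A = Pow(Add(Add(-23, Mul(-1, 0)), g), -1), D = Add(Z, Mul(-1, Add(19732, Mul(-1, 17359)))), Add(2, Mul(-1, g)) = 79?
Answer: Rational(-462957799, 10000) ≈ -46296.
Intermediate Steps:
g = -77 (g = Add(2, Mul(-1, 79)) = Add(2, -79) = -77)
D = 88846 (D = Add(91219, Mul(-1, Add(19732, Mul(-1, 17359)))) = Add(91219, Mul(-1, Add(19732, -17359))) = Add(91219, Mul(-1, 2373)) = Add(91219, -2373) = 88846)
A = Rational(-1, 100) (A = Pow(Add(Add(-23, Mul(-1, 0)), -77), -1) = Pow(Add(Add(-23, 0), -77), -1) = Pow(Add(-23, -77), -1) = Pow(-100, -1) = Rational(-1, 100) ≈ -0.010000)
Add(Add(-179667, Pow(Add(A, Add(-99, Mul(-1, 112))), 2)), D) = Add(Add(-179667, Pow(Add(Rational(-1, 100), Add(-99, Mul(-1, 112))), 2)), 88846) = Add(Add(-179667, Pow(Add(Rational(-1, 100), Add(-99, -112)), 2)), 88846) = Add(Add(-179667, Pow(Add(Rational(-1, 100), -211), 2)), 88846) = Add(Add(-179667, Pow(Rational(-21101, 100), 2)), 88846) = Add(Add(-179667, Rational(445252201, 10000)), 88846) = Add(Rational(-1351417799, 10000), 88846) = Rational(-462957799, 10000)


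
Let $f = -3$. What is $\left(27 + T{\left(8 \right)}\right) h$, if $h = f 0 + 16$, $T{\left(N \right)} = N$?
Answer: $560$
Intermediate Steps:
$h = 16$ ($h = \left(-3\right) 0 + 16 = 0 + 16 = 16$)
$\left(27 + T{\left(8 \right)}\right) h = \left(27 + 8\right) 16 = 35 \cdot 16 = 560$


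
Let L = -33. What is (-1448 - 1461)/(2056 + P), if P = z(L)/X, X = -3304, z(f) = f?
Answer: -9611336/6793057 ≈ -1.4149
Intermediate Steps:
P = 33/3304 (P = -33/(-3304) = -33*(-1/3304) = 33/3304 ≈ 0.0099879)
(-1448 - 1461)/(2056 + P) = (-1448 - 1461)/(2056 + 33/3304) = -2909/6793057/3304 = -2909*3304/6793057 = -9611336/6793057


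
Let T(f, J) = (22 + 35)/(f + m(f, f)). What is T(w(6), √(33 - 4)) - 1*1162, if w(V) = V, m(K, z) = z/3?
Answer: -9239/8 ≈ -1154.9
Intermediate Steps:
m(K, z) = z/3 (m(K, z) = z*(⅓) = z/3)
T(f, J) = 171/(4*f) (T(f, J) = (22 + 35)/(f + f/3) = 57/((4*f/3)) = 57*(3/(4*f)) = 171/(4*f))
T(w(6), √(33 - 4)) - 1*1162 = (171/4)/6 - 1*1162 = (171/4)*(⅙) - 1162 = 57/8 - 1162 = -9239/8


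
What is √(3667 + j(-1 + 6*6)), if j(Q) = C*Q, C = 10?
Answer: √4017 ≈ 63.380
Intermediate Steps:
j(Q) = 10*Q
√(3667 + j(-1 + 6*6)) = √(3667 + 10*(-1 + 6*6)) = √(3667 + 10*(-1 + 36)) = √(3667 + 10*35) = √(3667 + 350) = √4017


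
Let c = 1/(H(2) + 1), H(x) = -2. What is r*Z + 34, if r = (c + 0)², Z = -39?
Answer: -5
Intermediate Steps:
c = -1 (c = 1/(-2 + 1) = 1/(-1) = -1)
r = 1 (r = (-1 + 0)² = (-1)² = 1)
r*Z + 34 = 1*(-39) + 34 = -39 + 34 = -5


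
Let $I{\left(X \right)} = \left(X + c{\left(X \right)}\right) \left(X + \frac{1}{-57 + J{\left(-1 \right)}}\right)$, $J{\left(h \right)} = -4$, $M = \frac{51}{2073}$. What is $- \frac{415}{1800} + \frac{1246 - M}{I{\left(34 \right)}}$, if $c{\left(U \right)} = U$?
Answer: $\frac{901847579}{2922183720} \approx 0.30862$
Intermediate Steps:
$M = \frac{17}{691}$ ($M = 51 \cdot \frac{1}{2073} = \frac{17}{691} \approx 0.024602$)
$I{\left(X \right)} = 2 X \left(- \frac{1}{61} + X\right)$ ($I{\left(X \right)} = \left(X + X\right) \left(X + \frac{1}{-57 - 4}\right) = 2 X \left(X + \frac{1}{-61}\right) = 2 X \left(X - \frac{1}{61}\right) = 2 X \left(- \frac{1}{61} + X\right)$)
$- \frac{415}{1800} + \frac{1246 - M}{I{\left(34 \right)}} = - \frac{415}{1800} + \frac{1246 - \frac{17}{691}}{\frac{2}{61} \cdot 34 \left(-1 + 61 \cdot 34\right)} = \left(-415\right) \frac{1}{1800} + \frac{1246 - \frac{17}{691}}{\frac{2}{61} \cdot 34 \left(-1 + 2074\right)} = - \frac{83}{360} + \frac{860969}{691 \cdot \frac{2}{61} \cdot 34 \cdot 2073} = - \frac{83}{360} + \frac{860969}{691 \cdot \frac{140964}{61}} = - \frac{83}{360} + \frac{860969}{691} \cdot \frac{61}{140964} = - \frac{83}{360} + \frac{52519109}{97406124} = \frac{901847579}{2922183720}$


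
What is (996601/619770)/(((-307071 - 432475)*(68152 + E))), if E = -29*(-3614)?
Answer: -996601/79275026790834360 ≈ -1.2571e-11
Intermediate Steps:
E = 104806
(996601/619770)/(((-307071 - 432475)*(68152 + E))) = (996601/619770)/(((-307071 - 432475)*(68152 + 104806))) = (996601*(1/619770))/((-739546*172958)) = (996601/619770)/(-127910397068) = (996601/619770)*(-1/127910397068) = -996601/79275026790834360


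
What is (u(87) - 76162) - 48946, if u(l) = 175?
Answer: -124933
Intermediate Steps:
(u(87) - 76162) - 48946 = (175 - 76162) - 48946 = -75987 - 48946 = -124933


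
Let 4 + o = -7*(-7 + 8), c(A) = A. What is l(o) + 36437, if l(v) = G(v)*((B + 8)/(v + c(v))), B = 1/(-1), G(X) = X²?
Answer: 72797/2 ≈ 36399.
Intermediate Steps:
B = -1 (B = 1*(-1) = -1)
o = -11 (o = -4 - 7*(-7 + 8) = -4 - 7*1 = -4 - 7 = -11)
l(v) = 7*v/2 (l(v) = v²*((-1 + 8)/(v + v)) = v²*(7/((2*v))) = v²*(7*(1/(2*v))) = v²*(7/(2*v)) = 7*v/2)
l(o) + 36437 = (7/2)*(-11) + 36437 = -77/2 + 36437 = 72797/2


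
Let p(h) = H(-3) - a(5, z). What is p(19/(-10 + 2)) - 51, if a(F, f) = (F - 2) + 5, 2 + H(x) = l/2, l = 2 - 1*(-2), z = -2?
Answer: -59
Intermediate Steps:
l = 4 (l = 2 + 2 = 4)
H(x) = 0 (H(x) = -2 + 4/2 = -2 + 4*(1/2) = -2 + 2 = 0)
a(F, f) = 3 + F (a(F, f) = (-2 + F) + 5 = 3 + F)
p(h) = -8 (p(h) = 0 - (3 + 5) = 0 - 1*8 = 0 - 8 = -8)
p(19/(-10 + 2)) - 51 = -8 - 51 = -59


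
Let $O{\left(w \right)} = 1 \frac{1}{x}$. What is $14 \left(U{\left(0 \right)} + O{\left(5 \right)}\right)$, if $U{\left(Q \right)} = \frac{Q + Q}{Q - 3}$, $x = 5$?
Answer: $\frac{14}{5} \approx 2.8$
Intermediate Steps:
$O{\left(w \right)} = \frac{1}{5}$ ($O{\left(w \right)} = 1 \cdot \frac{1}{5} = \frac{1}{5}$)
$U{\left(Q \right)} = \frac{2 Q}{-3 + Q}$
$14 \left(U{\left(0 \right)} + O{\left(5 \right)}\right) = 14 \left(2 \cdot 0 \frac{1}{-3 + 0} + \frac{1}{5}\right) = 14 \left(2 \cdot 0 \frac{1}{-3} + \frac{1}{5}\right) = 14 \left(2 \cdot 0 \left(- \frac{1}{3}\right) + \frac{1}{5}\right) = 14 \left(0 + \frac{1}{5}\right) = 14 \cdot \frac{1}{5} = \frac{14}{5}$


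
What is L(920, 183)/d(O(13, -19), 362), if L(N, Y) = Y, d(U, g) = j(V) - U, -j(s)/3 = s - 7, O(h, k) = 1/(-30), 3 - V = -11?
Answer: -5490/629 ≈ -8.7281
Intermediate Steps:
V = 14 (V = 3 - 1*(-11) = 3 + 11 = 14)
O(h, k) = -1/30
j(s) = 21 - 3*s (j(s) = -3*(s - 7) = -3*(-7 + s) = 21 - 3*s)
d(U, g) = -21 - U (d(U, g) = (21 - 3*14) - U = (21 - 42) - U = -21 - U)
L(920, 183)/d(O(13, -19), 362) = 183/(-21 - 1*(-1/30)) = 183/(-21 + 1/30) = 183/(-629/30) = 183*(-30/629) = -5490/629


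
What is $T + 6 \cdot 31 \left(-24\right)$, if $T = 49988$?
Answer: $45524$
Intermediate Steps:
$T + 6 \cdot 31 \left(-24\right) = 49988 + 6 \cdot 31 \left(-24\right) = 49988 + 186 \left(-24\right) = 49988 - 4464 = 45524$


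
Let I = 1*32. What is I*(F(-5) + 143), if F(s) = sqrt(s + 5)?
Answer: 4576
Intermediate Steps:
F(s) = sqrt(5 + s)
I = 32
I*(F(-5) + 143) = 32*(sqrt(5 - 5) + 143) = 32*(sqrt(0) + 143) = 32*(0 + 143) = 32*143 = 4576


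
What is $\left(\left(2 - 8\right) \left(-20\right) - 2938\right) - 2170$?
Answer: $-4988$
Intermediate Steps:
$\left(\left(2 - 8\right) \left(-20\right) - 2938\right) - 2170 = \left(\left(-6\right) \left(-20\right) - 2938\right) - 2170 = \left(120 - 2938\right) - 2170 = -2818 - 2170 = -4988$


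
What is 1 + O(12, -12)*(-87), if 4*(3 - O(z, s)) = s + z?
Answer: -260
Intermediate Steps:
O(z, s) = 3 - s/4 - z/4 (O(z, s) = 3 - (s + z)/4 = 3 + (-s/4 - z/4) = 3 - s/4 - z/4)
1 + O(12, -12)*(-87) = 1 + (3 - 1/4*(-12) - 1/4*12)*(-87) = 1 + (3 + 3 - 3)*(-87) = 1 + 3*(-87) = 1 - 261 = -260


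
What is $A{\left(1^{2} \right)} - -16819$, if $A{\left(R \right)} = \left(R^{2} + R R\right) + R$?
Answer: $16822$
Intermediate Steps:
$A{\left(R \right)} = R + 2 R^{2}$ ($A{\left(R \right)} = \left(R^{2} + R^{2}\right) + R = 2 R^{2} + R = R + 2 R^{2}$)
$A{\left(1^{2} \right)} - -16819 = 1^{2} \left(1 + 2 \cdot 1^{2}\right) - -16819 = 1 \left(1 + 2 \cdot 1\right) + 16819 = 1 \left(1 + 2\right) + 16819 = 1 \cdot 3 + 16819 = 3 + 16819 = 16822$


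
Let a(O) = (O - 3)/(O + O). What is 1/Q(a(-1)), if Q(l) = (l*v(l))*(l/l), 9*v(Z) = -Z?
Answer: -9/4 ≈ -2.2500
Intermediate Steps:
a(O) = (-3 + O)/(2*O) (a(O) = (-3 + O)/((2*O)) = (-3 + O)*(1/(2*O)) = (-3 + O)/(2*O))
v(Z) = -Z/9 (v(Z) = (-Z)/9 = -Z/9)
Q(l) = -l²/9 (Q(l) = (l*(-l/9))*(l/l) = -l²/9*1 = -l²/9)
1/Q(a(-1)) = 1/(-(-3 - 1)²/4/9) = 1/(-((½)*(-1)*(-4))²/9) = 1/(-⅑*2²) = 1/(-⅑*4) = 1/(-4/9) = -9/4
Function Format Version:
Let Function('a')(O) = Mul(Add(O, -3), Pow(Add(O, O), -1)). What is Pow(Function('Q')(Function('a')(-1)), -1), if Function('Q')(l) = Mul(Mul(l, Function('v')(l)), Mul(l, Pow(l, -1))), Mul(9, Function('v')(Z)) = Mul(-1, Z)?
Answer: Rational(-9, 4) ≈ -2.2500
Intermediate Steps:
Function('a')(O) = Mul(Rational(1, 2), Pow(O, -1), Add(-3, O)) (Function('a')(O) = Mul(Add(-3, O), Pow(Mul(2, O), -1)) = Mul(Add(-3, O), Mul(Rational(1, 2), Pow(O, -1))) = Mul(Rational(1, 2), Pow(O, -1), Add(-3, O)))
Function('v')(Z) = Mul(Rational(-1, 9), Z) (Function('v')(Z) = Mul(Rational(1, 9), Mul(-1, Z)) = Mul(Rational(-1, 9), Z))
Function('Q')(l) = Mul(Rational(-1, 9), Pow(l, 2)) (Function('Q')(l) = Mul(Mul(l, Mul(Rational(-1, 9), l)), Mul(l, Pow(l, -1))) = Mul(Mul(Rational(-1, 9), Pow(l, 2)), 1) = Mul(Rational(-1, 9), Pow(l, 2)))
Pow(Function('Q')(Function('a')(-1)), -1) = Pow(Mul(Rational(-1, 9), Pow(Mul(Rational(1, 2), Pow(-1, -1), Add(-3, -1)), 2)), -1) = Pow(Mul(Rational(-1, 9), Pow(Mul(Rational(1, 2), -1, -4), 2)), -1) = Pow(Mul(Rational(-1, 9), Pow(2, 2)), -1) = Pow(Mul(Rational(-1, 9), 4), -1) = Pow(Rational(-4, 9), -1) = Rational(-9, 4)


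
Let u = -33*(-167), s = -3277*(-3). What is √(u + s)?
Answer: √15342 ≈ 123.86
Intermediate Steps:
s = 9831
u = 5511
√(u + s) = √(5511 + 9831) = √15342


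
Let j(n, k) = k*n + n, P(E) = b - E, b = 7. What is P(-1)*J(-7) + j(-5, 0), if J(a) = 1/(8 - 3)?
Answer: -17/5 ≈ -3.4000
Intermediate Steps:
P(E) = 7 - E
J(a) = ⅕ (J(a) = 1/5 = ⅕)
j(n, k) = n + k*n
P(-1)*J(-7) + j(-5, 0) = (7 - 1*(-1))*(⅕) - 5*(1 + 0) = (7 + 1)*(⅕) - 5*1 = 8*(⅕) - 5 = 8/5 - 5 = -17/5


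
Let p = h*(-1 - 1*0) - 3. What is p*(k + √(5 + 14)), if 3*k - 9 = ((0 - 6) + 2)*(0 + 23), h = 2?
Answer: 415/3 - 5*√19 ≈ 116.54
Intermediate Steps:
k = -83/3 (k = 3 + (((0 - 6) + 2)*(0 + 23))/3 = 3 + ((-6 + 2)*23)/3 = 3 + (-4*23)/3 = 3 + (⅓)*(-92) = 3 - 92/3 = -83/3 ≈ -27.667)
p = -5 (p = 2*(-1 - 1*0) - 3 = 2*(-1 + 0) - 3 = 2*(-1) - 3 = -2 - 3 = -5)
p*(k + √(5 + 14)) = -5*(-83/3 + √(5 + 14)) = -5*(-83/3 + √19) = 415/3 - 5*√19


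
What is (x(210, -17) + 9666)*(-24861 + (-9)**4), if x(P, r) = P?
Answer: -180730800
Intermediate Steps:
(x(210, -17) + 9666)*(-24861 + (-9)**4) = (210 + 9666)*(-24861 + (-9)**4) = 9876*(-24861 + 6561) = 9876*(-18300) = -180730800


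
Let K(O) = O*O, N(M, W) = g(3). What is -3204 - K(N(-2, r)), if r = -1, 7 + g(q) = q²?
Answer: -3208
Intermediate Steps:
g(q) = -7 + q²
N(M, W) = 2 (N(M, W) = -7 + 3² = -7 + 9 = 2)
K(O) = O²
-3204 - K(N(-2, r)) = -3204 - 1*2² = -3204 - 1*4 = -3204 - 4 = -3208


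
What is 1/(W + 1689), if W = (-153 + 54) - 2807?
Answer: -1/1217 ≈ -0.00082169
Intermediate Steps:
W = -2906 (W = -99 - 2807 = -2906)
1/(W + 1689) = 1/(-2906 + 1689) = 1/(-1217) = -1/1217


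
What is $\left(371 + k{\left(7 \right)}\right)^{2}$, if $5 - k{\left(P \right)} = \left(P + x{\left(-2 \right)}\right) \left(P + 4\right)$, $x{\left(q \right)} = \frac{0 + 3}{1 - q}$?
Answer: $82944$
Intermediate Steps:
$x{\left(q \right)} = \frac{3}{1 - q}$
$k{\left(P \right)} = 5 - \left(1 + P\right) \left(4 + P\right)$ ($k{\left(P \right)} = 5 - \left(P - \frac{3}{-1 - 2}\right) \left(P + 4\right) = 5 - \left(P - \frac{3}{-3}\right) \left(4 + P\right) = 5 - \left(P - -1\right) \left(4 + P\right) = 5 - \left(P + 1\right) \left(4 + P\right) = 5 - \left(1 + P\right) \left(4 + P\right)$)
$\left(371 + k{\left(7 \right)}\right)^{2} = \left(371 - 83\right)^{2} = 288^{2} = 82944$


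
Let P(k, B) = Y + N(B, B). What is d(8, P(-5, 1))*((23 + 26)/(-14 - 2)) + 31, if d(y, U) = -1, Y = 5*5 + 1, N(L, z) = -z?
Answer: 545/16 ≈ 34.063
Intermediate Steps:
Y = 26 (Y = 25 + 1 = 26)
P(k, B) = 26 - B
d(8, P(-5, 1))*((23 + 26)/(-14 - 2)) + 31 = -(23 + 26)/(-14 - 2) + 31 = -49/(-16) + 31 = -49*(-1)/16 + 31 = -1*(-49/16) + 31 = 49/16 + 31 = 545/16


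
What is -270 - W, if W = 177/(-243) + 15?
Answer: -23026/81 ≈ -284.27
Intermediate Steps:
W = 1156/81 (W = 177*(-1/243) + 15 = -59/81 + 15 = 1156/81 ≈ 14.272)
-270 - W = -270 - 1*1156/81 = -270 - 1156/81 = -23026/81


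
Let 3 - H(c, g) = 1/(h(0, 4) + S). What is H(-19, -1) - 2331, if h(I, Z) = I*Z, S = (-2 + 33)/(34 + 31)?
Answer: -72233/31 ≈ -2330.1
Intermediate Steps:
S = 31/65 ≈ 0.47692
H(c, g) = 28/31 (H(c, g) = 3 - 1/(0*4 + 31/65) = 3 - 1/(0 + 31/65) = 3 - 1/31/65 = 3 - 1*65/31 = 3 - 65/31 = 28/31)
H(-19, -1) - 2331 = 28/31 - 2331 = -72233/31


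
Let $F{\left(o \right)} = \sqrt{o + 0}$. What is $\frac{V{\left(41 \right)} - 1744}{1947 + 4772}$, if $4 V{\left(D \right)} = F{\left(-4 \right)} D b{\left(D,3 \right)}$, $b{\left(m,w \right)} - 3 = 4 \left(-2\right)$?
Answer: $- \frac{1744}{6719} - \frac{205 i}{13438} \approx -0.25956 - 0.015255 i$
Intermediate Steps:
$b{\left(m,w \right)} = -5$ ($b{\left(m,w \right)} = 3 + 4 \left(-2\right) = 3 - 8 = -5$)
$F{\left(o \right)} = \sqrt{o}$
$V{\left(D \right)} = - \frac{5 i D}{2}$ ($V{\left(D \right)} = \frac{\sqrt{-4} D \left(-5\right)}{4} = \frac{2 i D \left(-5\right)}{4} = \frac{\left(-10\right) i D}{4} = - \frac{5 i D}{2}$)
$\frac{V{\left(41 \right)} - 1744}{1947 + 4772} = \frac{\left(- \frac{5}{2}\right) i 41 - 1744}{1947 + 4772} = \frac{- \frac{205 i}{2} - 1744}{6719} = \left(-1744 - \frac{205 i}{2}\right) \frac{1}{6719} = - \frac{1744}{6719} - \frac{205 i}{13438}$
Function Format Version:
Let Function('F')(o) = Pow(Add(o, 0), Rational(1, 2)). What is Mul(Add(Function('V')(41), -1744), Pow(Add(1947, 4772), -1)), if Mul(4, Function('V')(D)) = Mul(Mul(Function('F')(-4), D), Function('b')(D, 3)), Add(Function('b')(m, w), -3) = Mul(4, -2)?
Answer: Add(Rational(-1744, 6719), Mul(Rational(-205, 13438), I)) ≈ Add(-0.25956, Mul(-0.015255, I))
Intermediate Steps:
Function('b')(m, w) = -5 (Function('b')(m, w) = Add(3, Mul(4, -2)) = Add(3, -8) = -5)
Function('F')(o) = Pow(o, Rational(1, 2))
Function('V')(D) = Mul(Rational(-5, 2), I, D) (Function('V')(D) = Mul(Rational(1, 4), Mul(Mul(Pow(-4, Rational(1, 2)), D), -5)) = Mul(Rational(1, 4), Mul(Mul(Mul(2, I), D), -5)) = Mul(Rational(1, 4), Mul(Mul(2, I, D), -5)) = Mul(Rational(1, 4), Mul(-10, I, D)) = Mul(Rational(-5, 2), I, D))
Mul(Add(Function('V')(41), -1744), Pow(Add(1947, 4772), -1)) = Mul(Add(Mul(Rational(-5, 2), I, 41), -1744), Pow(Add(1947, 4772), -1)) = Mul(Add(Mul(Rational(-205, 2), I), -1744), Pow(6719, -1)) = Mul(Add(-1744, Mul(Rational(-205, 2), I)), Rational(1, 6719)) = Add(Rational(-1744, 6719), Mul(Rational(-205, 13438), I))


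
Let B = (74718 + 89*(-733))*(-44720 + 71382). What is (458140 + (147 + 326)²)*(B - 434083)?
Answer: 172068509565591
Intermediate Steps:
B = 252782422 (B = (74718 - 65237)*26662 = 9481*26662 = 252782422)
(458140 + (147 + 326)²)*(B - 434083) = (458140 + (147 + 326)²)*(252782422 - 434083) = (458140 + 473²)*252348339 = (458140 + 223729)*252348339 = 681869*252348339 = 172068509565591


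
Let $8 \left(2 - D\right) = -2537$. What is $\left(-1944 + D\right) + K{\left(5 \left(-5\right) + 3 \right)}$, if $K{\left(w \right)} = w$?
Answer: $- \frac{13175}{8} \approx -1646.9$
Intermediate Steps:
$D = \frac{2553}{8}$ ($D = 2 - - \frac{2537}{8} = 2 + \frac{2537}{8} = \frac{2553}{8} \approx 319.13$)
$\left(-1944 + D\right) + K{\left(5 \left(-5\right) + 3 \right)} = \left(-1944 + \frac{2553}{8}\right) + \left(5 \left(-5\right) + 3\right) = - \frac{12999}{8} + \left(-25 + 3\right) = - \frac{12999}{8} - 22 = - \frac{13175}{8}$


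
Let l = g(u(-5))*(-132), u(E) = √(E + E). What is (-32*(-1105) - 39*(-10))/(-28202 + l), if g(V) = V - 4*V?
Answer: -252055375/199230241 - 3539250*I*√10/199230241 ≈ -1.2651 - 0.056177*I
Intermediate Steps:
u(E) = √2*√E (u(E) = √(2*E) = √2*√E)
g(V) = -3*V
l = 396*I*√10 (l = -3*√2*√(-5)*(-132) = -3*√2*I*√5*(-132) = -3*I*√10*(-132) = 396*I*√10 ≈ 1252.3*I)
(-32*(-1105) - 39*(-10))/(-28202 + l) = (-32*(-1105) - 39*(-10))/(-28202 + 396*I*√10) = (35360 + 390)/(-28202 + 396*I*√10) = 35750/(-28202 + 396*I*√10)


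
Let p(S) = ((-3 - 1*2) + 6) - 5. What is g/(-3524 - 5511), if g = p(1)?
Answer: 4/9035 ≈ 0.00044272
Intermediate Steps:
p(S) = -4 (p(S) = ((-3 - 2) + 6) - 5 = (-5 + 6) - 5 = 1 - 5 = -4)
g = -4
g/(-3524 - 5511) = -4/(-3524 - 5511) = -4/(-9035) = -4*(-1/9035) = 4/9035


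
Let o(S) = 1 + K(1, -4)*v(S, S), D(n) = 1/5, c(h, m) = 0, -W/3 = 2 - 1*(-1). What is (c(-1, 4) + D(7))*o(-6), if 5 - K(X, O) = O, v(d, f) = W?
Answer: -16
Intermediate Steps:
W = -9 (W = -3*(2 - 1*(-1)) = -3*(2 + 1) = -3*3 = -9)
v(d, f) = -9
K(X, O) = 5 - O
D(n) = ⅕
o(S) = -80 (o(S) = 1 + (5 - 1*(-4))*(-9) = 1 + (5 + 4)*(-9) = 1 + 9*(-9) = 1 - 81 = -80)
(c(-1, 4) + D(7))*o(-6) = (0 + ⅕)*(-80) = (⅕)*(-80) = -16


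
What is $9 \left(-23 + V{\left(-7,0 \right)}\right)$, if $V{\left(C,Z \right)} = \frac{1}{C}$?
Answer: $- \frac{1458}{7} \approx -208.29$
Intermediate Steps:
$9 \left(-23 + V{\left(-7,0 \right)}\right) = 9 \left(-23 + \frac{1}{-7}\right) = 9 \left(-23 - \frac{1}{7}\right) = 9 \left(- \frac{162}{7}\right) = - \frac{1458}{7}$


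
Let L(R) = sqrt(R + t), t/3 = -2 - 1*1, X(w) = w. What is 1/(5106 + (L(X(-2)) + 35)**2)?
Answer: 316/1999815 - 7*I*sqrt(11)/3999630 ≈ 0.00015801 - 5.8046e-6*I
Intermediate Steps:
t = -9 (t = 3*(-2 - 1*1) = 3*(-2 - 1) = 3*(-3) = -9)
L(R) = sqrt(-9 + R) (L(R) = sqrt(R - 9) = sqrt(-9 + R))
1/(5106 + (L(X(-2)) + 35)**2) = 1/(5106 + (sqrt(-9 - 2) + 35)**2) = 1/(5106 + (sqrt(-11) + 35)**2) = 1/(5106 + (I*sqrt(11) + 35)**2) = 1/(5106 + (35 + I*sqrt(11))**2)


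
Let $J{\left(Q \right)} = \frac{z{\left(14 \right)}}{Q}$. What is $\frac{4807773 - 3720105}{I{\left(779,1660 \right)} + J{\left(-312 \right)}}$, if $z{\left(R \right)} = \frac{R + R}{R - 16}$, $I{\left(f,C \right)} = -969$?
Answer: $- \frac{169676208}{151157} \approx -1122.5$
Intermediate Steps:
$z{\left(R \right)} = \frac{2 R}{-16 + R}$
$J{\left(Q \right)} = - \frac{14}{Q}$ ($J{\left(Q \right)} = \frac{2 \cdot 14 \frac{1}{-16 + 14}}{Q} = \frac{2 \cdot 14 \frac{1}{-2}}{Q} = \frac{2 \cdot 14 \left(- \frac{1}{2}\right)}{Q} = - \frac{14}{Q}$)
$\frac{4807773 - 3720105}{I{\left(779,1660 \right)} + J{\left(-312 \right)}} = \frac{4807773 - 3720105}{-969 - \frac{14}{-312}} = \frac{1087668}{-969 - - \frac{7}{156}} = \frac{1087668}{-969 + \frac{7}{156}} = \frac{1087668}{- \frac{151157}{156}} = 1087668 \left(- \frac{156}{151157}\right) = - \frac{169676208}{151157}$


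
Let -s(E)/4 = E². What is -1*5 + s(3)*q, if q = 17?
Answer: -617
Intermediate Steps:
s(E) = -4*E²
-1*5 + s(3)*q = -1*5 - 4*3²*17 = -5 - 4*9*17 = -5 - 36*17 = -5 - 612 = -617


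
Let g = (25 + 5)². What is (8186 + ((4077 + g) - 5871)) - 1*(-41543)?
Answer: 48835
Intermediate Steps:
g = 900 (g = 30² = 900)
(8186 + ((4077 + g) - 5871)) - 1*(-41543) = (8186 + ((4077 + 900) - 5871)) - 1*(-41543) = (8186 + (4977 - 5871)) + 41543 = (8186 - 894) + 41543 = 7292 + 41543 = 48835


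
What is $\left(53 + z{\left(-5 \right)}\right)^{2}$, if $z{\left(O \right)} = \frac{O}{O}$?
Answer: $2916$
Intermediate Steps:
$z{\left(O \right)} = 1$
$\left(53 + z{\left(-5 \right)}\right)^{2} = \left(53 + 1\right)^{2} = 54^{2} = 2916$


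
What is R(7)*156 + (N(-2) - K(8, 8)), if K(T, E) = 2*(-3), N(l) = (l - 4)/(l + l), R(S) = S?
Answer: 2199/2 ≈ 1099.5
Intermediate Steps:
N(l) = (-4 + l)/(2*l) (N(l) = (-4 + l)/((2*l)) = (-4 + l)*(1/(2*l)) = (-4 + l)/(2*l))
K(T, E) = -6
R(7)*156 + (N(-2) - K(8, 8)) = 7*156 + ((½)*(-4 - 2)/(-2) - 1*(-6)) = 1092 + ((½)*(-½)*(-6) + 6) = 1092 + (3/2 + 6) = 1092 + 15/2 = 2199/2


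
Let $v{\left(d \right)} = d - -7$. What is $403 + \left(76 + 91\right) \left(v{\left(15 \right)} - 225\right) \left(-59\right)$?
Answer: $2000562$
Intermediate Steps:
$v{\left(d \right)} = 7 + d$ ($v{\left(d \right)} = d + 7 = 7 + d$)
$403 + \left(76 + 91\right) \left(v{\left(15 \right)} - 225\right) \left(-59\right) = 403 + \left(76 + 91\right) \left(\left(7 + 15\right) - 225\right) \left(-59\right) = 403 + 167 \left(22 - 225\right) \left(-59\right) = 403 + 167 \left(-203\right) \left(-59\right) = 403 - -2000159 = 403 + 2000159 = 2000562$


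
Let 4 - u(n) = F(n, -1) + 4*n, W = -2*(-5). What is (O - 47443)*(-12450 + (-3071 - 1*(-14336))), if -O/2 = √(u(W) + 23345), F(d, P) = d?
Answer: 56219955 + 2370*√23299 ≈ 5.6582e+7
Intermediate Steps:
W = 10
u(n) = 4 - 5*n (u(n) = 4 - (n + 4*n) = 4 - 5*n)
O = -2*√23299 (O = -2*√((4 - 5*10) + 23345) = -2*√((4 - 50) + 23345) = -2*√(-46 + 23345) = -2*√23299 ≈ -305.28)
(O - 47443)*(-12450 + (-3071 - 1*(-14336))) = (-2*√23299 - 47443)*(-12450 + (-3071 - 1*(-14336))) = (-47443 - 2*√23299)*(-12450 + (-3071 + 14336)) = (-47443 - 2*√23299)*(-12450 + 11265) = (-47443 - 2*√23299)*(-1185) = 56219955 + 2370*√23299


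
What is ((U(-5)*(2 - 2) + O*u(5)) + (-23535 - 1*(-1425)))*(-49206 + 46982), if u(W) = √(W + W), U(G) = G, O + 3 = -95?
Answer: 49172640 + 217952*√10 ≈ 4.9862e+7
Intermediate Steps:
O = -98 (O = -3 - 95 = -98)
u(W) = √2*√W (u(W) = √(2*W) = √2*√W)
((U(-5)*(2 - 2) + O*u(5)) + (-23535 - 1*(-1425)))*(-49206 + 46982) = ((-5*(2 - 2) - 98*√2*√5) + (-23535 - 1*(-1425)))*(-49206 + 46982) = ((-5*0 - 98*√10) + (-23535 + 1425))*(-2224) = ((0 - 98*√10) - 22110)*(-2224) = (-98*√10 - 22110)*(-2224) = (-22110 - 98*√10)*(-2224) = 49172640 + 217952*√10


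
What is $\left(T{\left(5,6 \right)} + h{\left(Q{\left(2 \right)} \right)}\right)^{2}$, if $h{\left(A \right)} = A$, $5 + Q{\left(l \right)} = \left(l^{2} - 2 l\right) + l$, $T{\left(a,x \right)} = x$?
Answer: $9$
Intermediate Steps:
$Q{\left(l \right)} = -5 + l^{2} - l$ ($Q{\left(l \right)} = -5 + \left(\left(l^{2} - 2 l\right) + l\right) = -5 + \left(l^{2} - l\right) = -5 + l^{2} - l$)
$\left(T{\left(5,6 \right)} + h{\left(Q{\left(2 \right)} \right)}\right)^{2} = \left(6 - \left(7 - 4\right)\right)^{2} = \left(6 - 3\right)^{2} = 3^{2} = 9$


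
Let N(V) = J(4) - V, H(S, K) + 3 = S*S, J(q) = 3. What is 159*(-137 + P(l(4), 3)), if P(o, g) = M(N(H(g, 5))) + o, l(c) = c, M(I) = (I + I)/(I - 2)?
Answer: -104781/5 ≈ -20956.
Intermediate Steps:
H(S, K) = -3 + S² (H(S, K) = -3 + S*S = -3 + S²)
N(V) = 3 - V
M(I) = 2*I/(-2 + I) (M(I) = (2*I)/(-2 + I) = 2*I/(-2 + I))
P(o, g) = o + 2*(6 - g²)/(4 - g²) (P(o, g) = 2*(3 - (-3 + g²))/(-2 + (3 - (-3 + g²))) + o = 2*(3 + (3 - g²))/(-2 + (3 + (3 - g²))) + o = 2*(6 - g²)/(-2 + (6 - g²)) + o = 2*(6 - g²)/(4 - g²) + o = o + 2*(6 - g²)/(4 - g²))
159*(-137 + P(l(4), 3)) = 159*(-137 + (-12 + 2*3² + 4*(-4 + 3²))/(-4 + 3²)) = 159*(-137 + (-12 + 2*9 + 4*(-4 + 9))/(-4 + 9)) = 159*(-137 + (-12 + 18 + 4*5)/5) = 159*(-137 + (-12 + 18 + 20)/5) = 159*(-137 + (⅕)*26) = 159*(-137 + 26/5) = 159*(-659/5) = -104781/5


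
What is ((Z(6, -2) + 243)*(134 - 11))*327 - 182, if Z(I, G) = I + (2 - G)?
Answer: 10175731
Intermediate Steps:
Z(I, G) = 2 + I - G
((Z(6, -2) + 243)*(134 - 11))*327 - 182 = (((2 + 6 - 1*(-2)) + 243)*(134 - 11))*327 - 182 = (((2 + 6 + 2) + 243)*123)*327 - 182 = ((10 + 243)*123)*327 - 182 = (253*123)*327 - 182 = 31119*327 - 182 = 10175913 - 182 = 10175731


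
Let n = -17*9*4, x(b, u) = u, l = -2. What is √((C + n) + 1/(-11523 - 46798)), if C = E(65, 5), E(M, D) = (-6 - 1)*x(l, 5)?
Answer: 18*I*√6792180302/58321 ≈ 25.436*I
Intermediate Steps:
n = -612 (n = -153*4 = -612)
E(M, D) = -35 (E(M, D) = (-6 - 1)*5 = -7*5 = -35)
C = -35
√((C + n) + 1/(-11523 - 46798)) = √((-35 - 612) + 1/(-11523 - 46798)) = √(-647 + 1/(-58321)) = √(-647 - 1/58321) = √(-37733688/58321) = 18*I*√6792180302/58321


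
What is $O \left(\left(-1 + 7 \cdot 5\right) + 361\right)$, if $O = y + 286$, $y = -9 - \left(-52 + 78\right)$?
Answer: $99145$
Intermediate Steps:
$y = -35$ ($y = -9 - 26 = -35$)
$O = 251$ ($O = -35 + 286 = 251$)
$O \left(\left(-1 + 7 \cdot 5\right) + 361\right) = 251 \left(\left(-1 + 7 \cdot 5\right) + 361\right) = 251 \left(\left(-1 + 35\right) + 361\right) = 251 \left(34 + 361\right) = 251 \cdot 395 = 99145$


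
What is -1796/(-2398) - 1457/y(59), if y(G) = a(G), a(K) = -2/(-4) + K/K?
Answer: -3491192/3597 ≈ -970.58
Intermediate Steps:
a(K) = 3/2 (a(K) = -2*(-1/4) + 1 = 1/2 + 1 = 3/2)
y(G) = 3/2
-1796/(-2398) - 1457/y(59) = -1796/(-2398) - 1457/3/2 = -1796*(-1/2398) - 1457*2/3 = 898/1199 - 2914/3 = -3491192/3597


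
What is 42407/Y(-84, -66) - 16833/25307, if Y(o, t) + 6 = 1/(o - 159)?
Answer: -260810688954/36922913 ≈ -7063.7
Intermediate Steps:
Y(o, t) = -6 + 1/(-159 + o) (Y(o, t) = -6 + 1/(o - 159) = -6 + 1/(-159 + o))
42407/Y(-84, -66) - 16833/25307 = 42407/(((955 - 6*(-84))/(-159 - 84))) - 16833/25307 = 42407/(((955 + 504)/(-243))) - 16833*1/25307 = 42407/((-1/243*1459)) - 16833/25307 = 42407/(-1459/243) - 16833/25307 = 42407*(-243/1459) - 16833/25307 = -10304901/1459 - 16833/25307 = -260810688954/36922913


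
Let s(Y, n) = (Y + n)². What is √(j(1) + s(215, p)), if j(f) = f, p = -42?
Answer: √29930 ≈ 173.00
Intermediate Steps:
√(j(1) + s(215, p)) = √(1 + (215 - 42)²) = √(1 + 173²) = √(1 + 29929) = √29930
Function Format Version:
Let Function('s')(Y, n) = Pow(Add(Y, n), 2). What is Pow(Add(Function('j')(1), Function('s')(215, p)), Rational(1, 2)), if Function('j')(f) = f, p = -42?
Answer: Pow(29930, Rational(1, 2)) ≈ 173.00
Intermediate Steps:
Pow(Add(Function('j')(1), Function('s')(215, p)), Rational(1, 2)) = Pow(Add(1, Pow(Add(215, -42), 2)), Rational(1, 2)) = Pow(Add(1, Pow(173, 2)), Rational(1, 2)) = Pow(Add(1, 29929), Rational(1, 2)) = Pow(29930, Rational(1, 2))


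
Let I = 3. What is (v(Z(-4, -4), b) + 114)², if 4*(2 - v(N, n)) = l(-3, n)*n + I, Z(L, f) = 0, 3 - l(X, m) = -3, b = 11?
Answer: 156025/16 ≈ 9751.6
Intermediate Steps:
l(X, m) = 6 (l(X, m) = 3 - 1*(-3) = 3 + 3 = 6)
v(N, n) = 5/4 - 3*n/2 (v(N, n) = 2 - (6*n + 3)/4 = 2 - (3 + 6*n)/4 = 2 + (-¾ - 3*n/2) = 5/4 - 3*n/2)
(v(Z(-4, -4), b) + 114)² = ((5/4 - 3/2*11) + 114)² = ((5/4 - 33/2) + 114)² = (-61/4 + 114)² = (395/4)² = 156025/16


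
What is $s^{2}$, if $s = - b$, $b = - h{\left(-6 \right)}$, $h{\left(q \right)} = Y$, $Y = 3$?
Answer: $9$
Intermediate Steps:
$h{\left(q \right)} = 3$
$b = -3$ ($b = \left(-1\right) 3 = -3$)
$s = 3$ ($s = \left(-1\right) \left(-3\right) = 3$)
$s^{2} = 3^{2} = 9$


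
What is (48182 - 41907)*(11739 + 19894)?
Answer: 198497075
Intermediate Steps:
(48182 - 41907)*(11739 + 19894) = 6275*31633 = 198497075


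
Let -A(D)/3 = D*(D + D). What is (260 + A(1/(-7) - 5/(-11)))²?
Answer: 2365702391056/35153041 ≈ 67297.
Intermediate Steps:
A(D) = -6*D² (A(D) = -3*D*(D + D) = -3*D*2*D = -6*D²)
(260 + A(1/(-7) - 5/(-11)))² = (260 - 6*(1/(-7) - 5/(-11))²)² = (260 - 6*(1*(-⅐) - 5*(-1/11))²)² = (260 - 6*(-⅐ + 5/11)²)² = (260 - 6*(24/77)²)² = (260 - 6*576/5929)² = (260 - 3456/5929)² = (1538084/5929)² = 2365702391056/35153041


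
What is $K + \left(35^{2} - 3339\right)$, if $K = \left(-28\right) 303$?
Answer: $-10598$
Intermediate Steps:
$K = -8484$
$K + \left(35^{2} - 3339\right) = -8484 + \left(35^{2} - 3339\right) = -8484 + \left(1225 - 3339\right) = -8484 - 2114 = -10598$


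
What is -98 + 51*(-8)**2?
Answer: 3166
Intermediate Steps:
-98 + 51*(-8)**2 = -98 + 51*64 = -98 + 3264 = 3166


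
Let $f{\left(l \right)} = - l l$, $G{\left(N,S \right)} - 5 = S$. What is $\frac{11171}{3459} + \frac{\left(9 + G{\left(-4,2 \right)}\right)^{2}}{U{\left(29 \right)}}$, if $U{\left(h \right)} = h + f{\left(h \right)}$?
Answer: $\frac{2046337}{702177} \approx 2.9143$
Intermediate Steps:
$G{\left(N,S \right)} = 5 + S$
$f{\left(l \right)} = - l^{2}$
$U{\left(h \right)} = h - h^{2}$
$\frac{11171}{3459} + \frac{\left(9 + G{\left(-4,2 \right)}\right)^{2}}{U{\left(29 \right)}} = \frac{11171}{3459} + \frac{\left(9 + \left(5 + 2\right)\right)^{2}}{29 \left(1 - 29\right)} = 11171 \cdot \frac{1}{3459} + \frac{\left(9 + 7\right)^{2}}{29 \left(1 - 29\right)} = \frac{11171}{3459} + \frac{16^{2}}{29 \left(-28\right)} = \frac{11171}{3459} + \frac{256}{-812} = \frac{11171}{3459} + 256 \left(- \frac{1}{812}\right) = \frac{11171}{3459} - \frac{64}{203} = \frac{2046337}{702177}$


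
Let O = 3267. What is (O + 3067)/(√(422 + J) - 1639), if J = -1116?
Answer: -10381426/2687015 - 6334*I*√694/2687015 ≈ -3.8636 - 0.062099*I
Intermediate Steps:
(O + 3067)/(√(422 + J) - 1639) = (3267 + 3067)/(√(422 - 1116) - 1639) = 6334/(√(-694) - 1639) = 6334/(I*√694 - 1639) = 6334/(-1639 + I*√694)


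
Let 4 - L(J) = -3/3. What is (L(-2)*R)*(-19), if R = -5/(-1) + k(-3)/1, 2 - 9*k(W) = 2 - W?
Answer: -1330/3 ≈ -443.33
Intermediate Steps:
k(W) = W/9 (k(W) = 2/9 - (2 - W)/9 = 2/9 + (-2/9 + W/9) = W/9)
L(J) = 5 (L(J) = 4 - (-3)/3 = 4 - 1*(-1) = 4 + 1 = 5)
R = 14/3 (R = -5/(-1) + ((⅑)*(-3))/1 = -5*(-1) - ⅓*1 = 5 - ⅓ = 14/3 ≈ 4.6667)
(L(-2)*R)*(-19) = (5*(14/3))*(-19) = (70/3)*(-19) = -1330/3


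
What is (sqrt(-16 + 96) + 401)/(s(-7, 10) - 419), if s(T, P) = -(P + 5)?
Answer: -401/434 - 2*sqrt(5)/217 ≈ -0.94457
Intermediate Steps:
s(T, P) = -5 - P (s(T, P) = -(5 + P) = -5 - P)
(sqrt(-16 + 96) + 401)/(s(-7, 10) - 419) = (sqrt(-16 + 96) + 401)/((-5 - 1*10) - 419) = (sqrt(80) + 401)/((-5 - 10) - 419) = (4*sqrt(5) + 401)/(-15 - 419) = (401 + 4*sqrt(5))/(-434) = (401 + 4*sqrt(5))*(-1/434) = -401/434 - 2*sqrt(5)/217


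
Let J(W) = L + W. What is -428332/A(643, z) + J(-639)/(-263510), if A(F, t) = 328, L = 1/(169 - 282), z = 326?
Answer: -1594282474617/1220841830 ≈ -1305.9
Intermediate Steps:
L = -1/113 (L = 1/(-113) = -1/113 ≈ -0.0088496)
J(W) = -1/113 + W
-428332/A(643, z) + J(-639)/(-263510) = -428332/328 + (-1/113 - 639)/(-263510) = -428332*1/328 - 72208/113*(-1/263510) = -107083/82 + 36104/14888315 = -1594282474617/1220841830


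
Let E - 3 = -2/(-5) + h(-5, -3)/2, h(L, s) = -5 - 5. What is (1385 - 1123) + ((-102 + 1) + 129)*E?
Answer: 1086/5 ≈ 217.20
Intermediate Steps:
h(L, s) = -10
E = -8/5 (E = 3 + (-2/(-5) - 10/2) = 3 + (-2*(-1/5) - 10*1/2) = 3 + (2/5 - 5) = 3 - 23/5 = -8/5 ≈ -1.6000)
(1385 - 1123) + ((-102 + 1) + 129)*E = (1385 - 1123) + ((-102 + 1) + 129)*(-8/5) = 262 + (-101 + 129)*(-8/5) = 262 + 28*(-8/5) = 262 - 224/5 = 1086/5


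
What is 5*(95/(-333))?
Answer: -475/333 ≈ -1.4264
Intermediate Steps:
5*(95/(-333)) = 5*(95*(-1/333)) = 5*(-95/333) = -475/333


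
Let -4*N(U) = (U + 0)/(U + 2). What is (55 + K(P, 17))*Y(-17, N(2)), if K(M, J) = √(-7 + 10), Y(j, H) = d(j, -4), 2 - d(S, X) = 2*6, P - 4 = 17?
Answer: -550 - 10*√3 ≈ -567.32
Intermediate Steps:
P = 21 (P = 4 + 17 = 21)
N(U) = -U/(4*(2 + U)) (N(U) = -(U + 0)/(4*(U + 2)) = -U/(4*(2 + U)))
d(S, X) = -10 (d(S, X) = 2 - 2*6 = 2 - 1*12 = 2 - 12 = -10)
Y(j, H) = -10
K(M, J) = √3
(55 + K(P, 17))*Y(-17, N(2)) = (55 + √3)*(-10) = -550 - 10*√3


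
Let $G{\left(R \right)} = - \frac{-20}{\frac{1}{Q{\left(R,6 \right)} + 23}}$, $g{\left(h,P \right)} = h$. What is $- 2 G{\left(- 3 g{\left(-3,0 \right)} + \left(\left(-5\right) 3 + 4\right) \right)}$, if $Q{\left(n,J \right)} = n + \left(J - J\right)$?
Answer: $-840$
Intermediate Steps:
$Q{\left(n,J \right)} = n$ ($Q{\left(n,J \right)} = n + 0 = n$)
$G{\left(R \right)} = 460 + 20 R$ ($G{\left(R \right)} = - \frac{-20}{\frac{1}{R + 23}} = - \frac{-20}{\frac{1}{23 + R}} = - \left(-20\right) \left(23 + R\right) = - (-460 - 20 R) = 460 + 20 R$)
$- 2 G{\left(- 3 g{\left(-3,0 \right)} + \left(\left(-5\right) 3 + 4\right) \right)} = - 2 \left(460 + 20 \left(\left(-3\right) \left(-3\right) + \left(\left(-5\right) 3 + 4\right)\right)\right) = - 2 \left(460 + 20 \left(9 + \left(-15 + 4\right)\right)\right) = - 2 \left(460 + 20 \left(9 - 11\right)\right) = - 2 \left(460 + 20 \left(-2\right)\right) = - 2 \left(460 - 40\right) = \left(-2\right) 420 = -840$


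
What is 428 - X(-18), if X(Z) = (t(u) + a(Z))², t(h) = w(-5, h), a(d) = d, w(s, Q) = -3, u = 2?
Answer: -13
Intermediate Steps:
t(h) = -3
X(Z) = (-3 + Z)²
428 - X(-18) = 428 - (-3 - 18)² = 428 - 1*(-21)² = 428 - 1*441 = 428 - 441 = -13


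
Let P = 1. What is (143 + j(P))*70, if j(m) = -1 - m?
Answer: 9870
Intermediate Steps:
(143 + j(P))*70 = (143 + (-1 - 1*1))*70 = (143 + (-1 - 1))*70 = (143 - 2)*70 = 141*70 = 9870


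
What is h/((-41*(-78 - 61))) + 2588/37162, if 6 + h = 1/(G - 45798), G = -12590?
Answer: 424073193179/6182887432172 ≈ 0.068588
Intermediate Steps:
h = -350329/58388 (h = -6 + 1/(-12590 - 45798) = -6 + 1/(-58388) = -6 - 1/58388 = -350329/58388 ≈ -6.0000)
h/((-41*(-78 - 61))) + 2588/37162 = -350329*(-1/(41*(-78 - 61)))/58388 + 2588/37162 = -350329/(58388*((-41*(-139)))) + 2588*(1/37162) = -350329/58388/5699 + 1294/18581 = -350329/58388*1/5699 + 1294/18581 = -350329/332753212 + 1294/18581 = 424073193179/6182887432172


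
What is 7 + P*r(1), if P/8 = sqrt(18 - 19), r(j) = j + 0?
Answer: 7 + 8*I ≈ 7.0 + 8.0*I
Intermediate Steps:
r(j) = j
P = 8*I (P = 8*sqrt(18 - 19) = 8*sqrt(-1) = 8*I ≈ 8.0*I)
7 + P*r(1) = 7 + (8*I)*1 = 7 + 8*I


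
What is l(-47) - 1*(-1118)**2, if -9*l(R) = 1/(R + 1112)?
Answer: -11980521541/9585 ≈ -1.2499e+6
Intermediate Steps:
l(R) = -1/(9*(1112 + R)) (l(R) = -1/(9*(R + 1112)) = -1/(9*(1112 + R)))
l(-47) - 1*(-1118)**2 = -1/(10008 + 9*(-47)) - 1*(-1118)**2 = -1/(10008 - 423) - 1*1249924 = -1/9585 - 1249924 = -11980521541/9585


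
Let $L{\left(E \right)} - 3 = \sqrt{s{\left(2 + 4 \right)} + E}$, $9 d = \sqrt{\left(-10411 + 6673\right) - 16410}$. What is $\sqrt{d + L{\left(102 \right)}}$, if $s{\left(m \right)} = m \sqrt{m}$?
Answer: $\frac{\sqrt{27 + 2 i \sqrt{5037} + 9 \sqrt{6} \sqrt{17 + \sqrt{6}}}}{3} \approx 4.169 + 1.8915 i$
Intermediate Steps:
$s{\left(m \right)} = m^{\frac{3}{2}}$
$d = \frac{2 i \sqrt{5037}}{9}$ ($d = \frac{\sqrt{\left(-10411 + 6673\right) - 16410}}{9} = \frac{\sqrt{-3738 - 16410}}{9} = \frac{\sqrt{-20148}}{9} = \frac{2 i \sqrt{5037}}{9} \approx 15.772 i$)
$L{\left(E \right)} = 3 + \sqrt{E + 6 \sqrt{6}}$ ($L{\left(E \right)} = 3 + \sqrt{\left(2 + 4\right)^{\frac{3}{2}} + E} = 3 + \sqrt{6^{\frac{3}{2}} + E} = 3 + \sqrt{6 \sqrt{6} + E} = 3 + \sqrt{E + 6 \sqrt{6}}$)
$\sqrt{d + L{\left(102 \right)}} = \sqrt{\frac{2 i \sqrt{5037}}{9} + \left(3 + \sqrt{102 + 6 \sqrt{6}}\right)} = \sqrt{3 + \sqrt{102 + 6 \sqrt{6}} + \frac{2 i \sqrt{5037}}{9}}$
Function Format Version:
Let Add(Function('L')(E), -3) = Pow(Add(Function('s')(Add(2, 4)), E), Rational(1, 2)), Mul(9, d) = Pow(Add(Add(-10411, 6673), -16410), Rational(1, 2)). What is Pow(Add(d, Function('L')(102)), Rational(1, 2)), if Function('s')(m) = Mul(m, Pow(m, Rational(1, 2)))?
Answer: Mul(Rational(1, 3), Pow(Add(27, Mul(2, I, Pow(5037, Rational(1, 2))), Mul(9, Pow(6, Rational(1, 2)), Pow(Add(17, Pow(6, Rational(1, 2))), Rational(1, 2)))), Rational(1, 2))) ≈ Add(4.1690, Mul(1.8915, I))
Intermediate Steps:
Function('s')(m) = Pow(m, Rational(3, 2))
d = Mul(Rational(2, 9), I, Pow(5037, Rational(1, 2))) (d = Mul(Rational(1, 9), Pow(Add(Add(-10411, 6673), -16410), Rational(1, 2))) = Mul(Rational(1, 9), Pow(Add(-3738, -16410), Rational(1, 2))) = Mul(Rational(1, 9), Pow(-20148, Rational(1, 2))) = Mul(Rational(1, 9), Mul(2, I, Pow(5037, Rational(1, 2)))) = Mul(Rational(2, 9), I, Pow(5037, Rational(1, 2))) ≈ Mul(15.772, I))
Function('L')(E) = Add(3, Pow(Add(E, Mul(6, Pow(6, Rational(1, 2)))), Rational(1, 2))) (Function('L')(E) = Add(3, Pow(Add(Pow(Add(2, 4), Rational(3, 2)), E), Rational(1, 2))) = Add(3, Pow(Add(Pow(6, Rational(3, 2)), E), Rational(1, 2))) = Add(3, Pow(Add(Mul(6, Pow(6, Rational(1, 2))), E), Rational(1, 2))) = Add(3, Pow(Add(E, Mul(6, Pow(6, Rational(1, 2)))), Rational(1, 2))))
Pow(Add(d, Function('L')(102)), Rational(1, 2)) = Pow(Add(Mul(Rational(2, 9), I, Pow(5037, Rational(1, 2))), Add(3, Pow(Add(102, Mul(6, Pow(6, Rational(1, 2)))), Rational(1, 2)))), Rational(1, 2)) = Pow(Add(3, Pow(Add(102, Mul(6, Pow(6, Rational(1, 2)))), Rational(1, 2)), Mul(Rational(2, 9), I, Pow(5037, Rational(1, 2)))), Rational(1, 2))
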